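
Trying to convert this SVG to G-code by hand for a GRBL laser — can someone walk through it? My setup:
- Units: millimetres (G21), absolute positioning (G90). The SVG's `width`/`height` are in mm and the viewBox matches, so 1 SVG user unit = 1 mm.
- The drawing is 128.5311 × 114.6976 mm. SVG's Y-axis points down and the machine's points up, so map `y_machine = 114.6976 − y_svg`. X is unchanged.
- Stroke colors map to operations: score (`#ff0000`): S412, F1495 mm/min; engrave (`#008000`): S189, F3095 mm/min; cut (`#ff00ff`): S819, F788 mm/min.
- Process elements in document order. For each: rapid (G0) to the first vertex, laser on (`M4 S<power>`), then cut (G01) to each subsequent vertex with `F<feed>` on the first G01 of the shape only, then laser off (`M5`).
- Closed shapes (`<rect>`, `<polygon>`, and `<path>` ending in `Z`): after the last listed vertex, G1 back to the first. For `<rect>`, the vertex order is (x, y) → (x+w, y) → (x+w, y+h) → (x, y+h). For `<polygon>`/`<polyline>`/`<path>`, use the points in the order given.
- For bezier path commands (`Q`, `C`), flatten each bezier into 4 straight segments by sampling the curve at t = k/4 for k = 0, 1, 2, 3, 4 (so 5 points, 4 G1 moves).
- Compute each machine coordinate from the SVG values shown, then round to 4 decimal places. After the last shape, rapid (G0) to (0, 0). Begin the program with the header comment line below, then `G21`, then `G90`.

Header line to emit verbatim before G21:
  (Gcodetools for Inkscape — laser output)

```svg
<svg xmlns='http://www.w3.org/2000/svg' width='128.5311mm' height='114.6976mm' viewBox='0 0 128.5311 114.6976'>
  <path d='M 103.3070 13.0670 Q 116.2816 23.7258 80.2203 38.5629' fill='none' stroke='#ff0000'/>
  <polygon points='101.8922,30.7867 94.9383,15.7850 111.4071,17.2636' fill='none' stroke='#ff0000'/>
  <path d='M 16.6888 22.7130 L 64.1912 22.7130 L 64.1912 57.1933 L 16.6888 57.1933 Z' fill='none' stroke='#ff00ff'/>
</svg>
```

(Gcodetools for Inkscape — laser output)
G21
G90
G0 X103.3070 Y101.6306
M4 S412
G01 X106.7296 Y96.0401 F1495
G01 X104.0226 Y89.9272
G01 X95.1862 Y83.2921
G01 X80.2203 Y76.1347
M5
G0 X101.8922 Y83.9109
M4 S412
G01 X94.9383 Y98.9126 F1495
G01 X111.4071 Y97.4340
G01 X101.8922 Y83.9109
M5
G0 X16.6888 Y91.9846
M4 S819
G01 X64.1912 Y91.9846 F788
G01 X64.1912 Y57.5043
G01 X16.6888 Y57.5043
G01 X16.6888 Y91.9846
M5
G0 X0.0000 Y0.0000

1 u = 1 mm; y_m = 114.6976 − y.

[1] `<path>` quadratic bezier, #ff0000→score S412 F1495: (103.3070,101.6306) → (106.7296,96.0401) → (104.0226,89.9272) → (95.1862,83.2921) → (80.2203,76.1347)

[2] `<polygon>` regular polygon, #ff0000→score S412 F1495: (101.8922,83.9109) → (94.9383,98.9126) → (111.4071,97.4340) → (101.8922,83.9109) (closed)

[3] `<path>` rectangle, #ff00ff→cut S819 F788: (16.6888,91.9846) → (64.1912,91.9846) → (64.1912,57.5043) → (16.6888,57.5043) → (16.6888,91.9846) (closed)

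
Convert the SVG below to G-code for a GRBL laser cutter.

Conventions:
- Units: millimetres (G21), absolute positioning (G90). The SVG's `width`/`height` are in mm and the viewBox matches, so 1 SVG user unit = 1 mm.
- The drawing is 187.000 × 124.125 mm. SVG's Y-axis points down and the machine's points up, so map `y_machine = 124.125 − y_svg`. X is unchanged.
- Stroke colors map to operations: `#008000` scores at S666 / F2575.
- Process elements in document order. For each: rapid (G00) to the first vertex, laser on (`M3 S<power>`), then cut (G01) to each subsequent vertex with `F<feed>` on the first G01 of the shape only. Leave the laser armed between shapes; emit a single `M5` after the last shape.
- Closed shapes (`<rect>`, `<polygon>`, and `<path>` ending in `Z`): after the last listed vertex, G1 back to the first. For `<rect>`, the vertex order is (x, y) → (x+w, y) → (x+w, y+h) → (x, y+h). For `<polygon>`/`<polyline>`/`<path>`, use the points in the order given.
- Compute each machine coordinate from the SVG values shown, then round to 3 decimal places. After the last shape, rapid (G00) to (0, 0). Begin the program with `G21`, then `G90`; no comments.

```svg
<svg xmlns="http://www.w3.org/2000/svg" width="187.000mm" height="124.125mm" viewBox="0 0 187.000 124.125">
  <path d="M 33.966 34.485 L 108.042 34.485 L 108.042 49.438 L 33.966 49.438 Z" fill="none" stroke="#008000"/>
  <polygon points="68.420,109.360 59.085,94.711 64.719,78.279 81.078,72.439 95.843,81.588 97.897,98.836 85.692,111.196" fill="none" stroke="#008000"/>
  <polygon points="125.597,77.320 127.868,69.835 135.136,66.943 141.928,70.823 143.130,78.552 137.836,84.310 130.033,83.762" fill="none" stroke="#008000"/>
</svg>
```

G21
G90
G00 X33.966 Y89.640
M3 S666
G01 X108.042 Y89.640 F2575
G01 X108.042 Y74.687
G01 X33.966 Y74.687
G01 X33.966 Y89.640
G00 X68.420 Y14.765
M3 S666
G01 X59.085 Y29.414 F2575
G01 X64.719 Y45.846
G01 X81.078 Y51.686
G01 X95.843 Y42.537
G01 X97.897 Y25.289
G01 X85.692 Y12.929
G01 X68.420 Y14.765
G00 X125.597 Y46.805
M3 S666
G01 X127.868 Y54.290 F2575
G01 X135.136 Y57.182
G01 X141.928 Y53.302
G01 X143.130 Y45.573
G01 X137.836 Y39.815
G01 X130.033 Y40.363
G01 X125.597 Y46.805
M5
G00 X0.000 Y0.000

viewBox `0 0 187.000 124.125` with mm width/height → 1 unit = 1 mm. Flip: y_m = 124.125 − y_svg.

**Shape 1** — `<path>` rectangle, stroke `#008000` → score (S666, F2575). Machine vertices: (33.966,89.640) → (108.042,89.640) → (108.042,74.687) → (33.966,74.687) → (33.966,89.640). Closed: final G1 returns to the first vertex.

**Shape 2** — `<polygon>` regular polygon, stroke `#008000` → score (S666, F2575). Machine vertices: (68.420,14.765) → (59.085,29.414) → (64.719,45.846) → (81.078,51.686) → (95.843,42.537) → (97.897,25.289) → (85.692,12.929) → (68.420,14.765). Closed: final G1 returns to the first vertex.

**Shape 3** — `<polygon>` regular polygon, stroke `#008000` → score (S666, F2575). Machine vertices: (125.597,46.805) → (127.868,54.290) → (135.136,57.182) → (141.928,53.302) → (143.130,45.573) → (137.836,39.815) → (130.033,40.363) → (125.597,46.805). Closed: final G1 returns to the first vertex.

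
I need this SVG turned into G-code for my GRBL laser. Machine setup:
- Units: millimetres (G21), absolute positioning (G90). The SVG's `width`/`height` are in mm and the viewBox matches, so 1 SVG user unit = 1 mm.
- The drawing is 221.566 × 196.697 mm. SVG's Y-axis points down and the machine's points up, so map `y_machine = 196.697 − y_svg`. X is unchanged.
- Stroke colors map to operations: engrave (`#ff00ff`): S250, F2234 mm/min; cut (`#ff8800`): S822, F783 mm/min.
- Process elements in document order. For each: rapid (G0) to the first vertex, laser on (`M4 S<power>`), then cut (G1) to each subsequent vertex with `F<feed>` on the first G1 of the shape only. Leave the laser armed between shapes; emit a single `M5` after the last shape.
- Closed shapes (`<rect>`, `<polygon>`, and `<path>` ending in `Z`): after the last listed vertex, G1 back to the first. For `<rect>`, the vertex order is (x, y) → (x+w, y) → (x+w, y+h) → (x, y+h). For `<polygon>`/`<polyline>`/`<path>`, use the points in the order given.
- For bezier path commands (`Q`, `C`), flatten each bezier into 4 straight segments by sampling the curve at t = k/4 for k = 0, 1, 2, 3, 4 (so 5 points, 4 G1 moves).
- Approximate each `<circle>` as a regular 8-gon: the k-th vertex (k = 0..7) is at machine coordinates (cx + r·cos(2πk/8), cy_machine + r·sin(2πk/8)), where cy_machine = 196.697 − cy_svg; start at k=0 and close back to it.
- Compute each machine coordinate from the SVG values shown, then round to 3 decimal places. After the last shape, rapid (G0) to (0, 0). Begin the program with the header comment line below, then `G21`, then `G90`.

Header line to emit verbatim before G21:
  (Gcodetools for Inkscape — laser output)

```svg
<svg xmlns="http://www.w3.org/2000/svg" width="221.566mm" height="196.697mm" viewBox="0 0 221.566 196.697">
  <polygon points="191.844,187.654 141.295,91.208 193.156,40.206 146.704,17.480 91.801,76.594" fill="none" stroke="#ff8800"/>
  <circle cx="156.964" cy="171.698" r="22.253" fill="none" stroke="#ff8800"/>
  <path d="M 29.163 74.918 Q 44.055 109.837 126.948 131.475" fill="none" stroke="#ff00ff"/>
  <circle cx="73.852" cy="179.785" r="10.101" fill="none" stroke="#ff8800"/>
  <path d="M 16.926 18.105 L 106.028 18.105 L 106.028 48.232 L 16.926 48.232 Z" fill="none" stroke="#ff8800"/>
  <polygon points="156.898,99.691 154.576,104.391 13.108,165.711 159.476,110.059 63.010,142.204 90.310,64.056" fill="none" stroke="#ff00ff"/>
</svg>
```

(Gcodetools for Inkscape — laser output)
G21
G90
G0 X191.844 Y9.043
M4 S822
G1 X141.295 Y105.489 F783
G1 X193.156 Y156.491
G1 X146.704 Y179.217
G1 X91.801 Y120.103
G1 X191.844 Y9.043
G0 X179.217 Y24.999
M4 S822
G1 X172.699 Y40.734 F783
G1 X156.964 Y47.252
G1 X141.229 Y40.734
G1 X134.711 Y24.999
G1 X141.229 Y9.264
G1 X156.964 Y2.746
G1 X172.699 Y9.264
G1 X179.217 Y24.999
G0 X29.163 Y121.779
M4 S250
G1 X40.859 Y105.150 F2234
G1 X61.055 Y90.180
G1 X89.752 Y76.871
G1 X126.948 Y65.222
G0 X83.953 Y16.912
M4 S822
G1 X80.994 Y24.054 F783
G1 X73.852 Y27.013
G1 X66.710 Y24.054
G1 X63.751 Y16.912
G1 X66.710 Y9.770
G1 X73.852 Y6.811
G1 X80.994 Y9.770
G1 X83.953 Y16.912
G0 X16.926 Y178.592
M4 S822
G1 X106.028 Y178.592 F783
G1 X106.028 Y148.465
G1 X16.926 Y148.465
G1 X16.926 Y178.592
G0 X156.898 Y97.006
M4 S250
G1 X154.576 Y92.306 F2234
G1 X13.108 Y30.986
G1 X159.476 Y86.638
G1 X63.010 Y54.493
G1 X90.310 Y132.641
G1 X156.898 Y97.006
M5
G0 X0.000 Y0.000

viewBox `0 0 221.566 196.697` with mm width/height → 1 unit = 1 mm. Flip: y_m = 196.697 − y_svg.

**Shape 1** — `<polygon>` closed polygon, stroke `#ff8800` → cut (S822, F783). Machine vertices: (191.844,9.043) → (141.295,105.489) → (193.156,156.491) → (146.704,179.217) → (91.801,120.103) → (191.844,9.043). Closed: final G1 returns to the first vertex.

**Shape 2** — `<circle>` circle, stroke `#ff8800` → cut (S822, F783). Machine vertices: (179.217,24.999) → (172.699,40.734) → (156.964,47.252) → (141.229,40.734) → (134.711,24.999) → (141.229,9.264) → (156.964,2.746) → (172.699,9.264) → (179.217,24.999). Closed: final G1 returns to the first vertex.

**Shape 3** — `<path>` quadratic bezier, stroke `#ff00ff` → engrave (S250, F2234). Control points (SVG): P0=(29.163,74.918), P1=(44.055,109.837), P2=(126.948,131.475); sampled at t=k/4. Machine vertices: (29.163,121.779) → (40.859,105.150) → (61.055,90.180) → (89.752,76.871) → (126.948,65.222). Open path.

**Shape 4** — `<circle>` circle, stroke `#ff8800` → cut (S822, F783). Machine vertices: (83.953,16.912) → (80.994,24.054) → (73.852,27.013) → (66.710,24.054) → (63.751,16.912) → (66.710,9.770) → (73.852,6.811) → (80.994,9.770) → (83.953,16.912). Closed: final G1 returns to the first vertex.

**Shape 5** — `<path>` rectangle, stroke `#ff8800` → cut (S822, F783). Machine vertices: (16.926,178.592) → (106.028,178.592) → (106.028,148.465) → (16.926,148.465) → (16.926,178.592). Closed: final G1 returns to the first vertex.

**Shape 6** — `<polygon>` closed polygon, stroke `#ff00ff` → engrave (S250, F2234). Machine vertices: (156.898,97.006) → (154.576,92.306) → (13.108,30.986) → (159.476,86.638) → (63.010,54.493) → (90.310,132.641) → (156.898,97.006). Closed: final G1 returns to the first vertex.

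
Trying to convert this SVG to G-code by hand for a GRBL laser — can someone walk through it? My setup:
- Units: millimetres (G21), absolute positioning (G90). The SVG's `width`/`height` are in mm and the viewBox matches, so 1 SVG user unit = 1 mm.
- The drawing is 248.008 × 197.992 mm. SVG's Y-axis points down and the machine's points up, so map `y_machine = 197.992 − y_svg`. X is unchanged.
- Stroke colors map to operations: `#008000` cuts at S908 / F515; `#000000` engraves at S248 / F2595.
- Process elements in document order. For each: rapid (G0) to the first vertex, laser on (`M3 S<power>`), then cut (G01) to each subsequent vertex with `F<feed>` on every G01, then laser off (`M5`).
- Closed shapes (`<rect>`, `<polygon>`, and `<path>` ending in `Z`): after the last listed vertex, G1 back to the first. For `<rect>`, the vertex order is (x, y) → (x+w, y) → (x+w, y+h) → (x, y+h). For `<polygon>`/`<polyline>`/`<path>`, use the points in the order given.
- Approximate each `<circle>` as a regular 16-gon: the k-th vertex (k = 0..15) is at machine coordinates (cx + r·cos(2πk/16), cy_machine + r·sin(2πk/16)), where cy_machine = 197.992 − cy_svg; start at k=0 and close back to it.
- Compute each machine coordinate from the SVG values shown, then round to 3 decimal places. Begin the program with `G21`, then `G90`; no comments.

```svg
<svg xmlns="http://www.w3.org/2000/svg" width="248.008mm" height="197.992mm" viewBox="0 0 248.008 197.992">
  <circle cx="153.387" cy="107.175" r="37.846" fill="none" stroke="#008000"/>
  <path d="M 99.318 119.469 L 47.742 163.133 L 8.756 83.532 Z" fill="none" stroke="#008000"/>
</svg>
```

1 u = 1 mm; y_m = 197.992 − y.

[1] `<circle>` circle, #008000→cut S908 F515: (191.233,90.817) → (188.352,105.300) → (180.148,117.578) → (167.870,125.782) → (153.387,128.663) → (138.904,125.782) → (126.626,117.578) → (118.422,105.300) → (115.541,90.817) → (118.422,76.334) → (126.626,64.056) → (138.904,55.852) → (153.387,52.971) → (167.870,55.852) → (180.148,64.056) → (188.352,76.334) → (191.233,90.817) (closed)

[2] `<path>` closed polygon, #008000→cut S908 F515: (99.318,78.523) → (47.742,34.859) → (8.756,114.460) → (99.318,78.523) (closed)

G21
G90
G0 X191.233 Y90.817
M3 S908
G01 X188.352 Y105.300 F515
G01 X180.148 Y117.578 F515
G01 X167.870 Y125.782 F515
G01 X153.387 Y128.663 F515
G01 X138.904 Y125.782 F515
G01 X126.626 Y117.578 F515
G01 X118.422 Y105.300 F515
G01 X115.541 Y90.817 F515
G01 X118.422 Y76.334 F515
G01 X126.626 Y64.056 F515
G01 X138.904 Y55.852 F515
G01 X153.387 Y52.971 F515
G01 X167.870 Y55.852 F515
G01 X180.148 Y64.056 F515
G01 X188.352 Y76.334 F515
G01 X191.233 Y90.817 F515
M5
G0 X99.318 Y78.523
M3 S908
G01 X47.742 Y34.859 F515
G01 X8.756 Y114.460 F515
G01 X99.318 Y78.523 F515
M5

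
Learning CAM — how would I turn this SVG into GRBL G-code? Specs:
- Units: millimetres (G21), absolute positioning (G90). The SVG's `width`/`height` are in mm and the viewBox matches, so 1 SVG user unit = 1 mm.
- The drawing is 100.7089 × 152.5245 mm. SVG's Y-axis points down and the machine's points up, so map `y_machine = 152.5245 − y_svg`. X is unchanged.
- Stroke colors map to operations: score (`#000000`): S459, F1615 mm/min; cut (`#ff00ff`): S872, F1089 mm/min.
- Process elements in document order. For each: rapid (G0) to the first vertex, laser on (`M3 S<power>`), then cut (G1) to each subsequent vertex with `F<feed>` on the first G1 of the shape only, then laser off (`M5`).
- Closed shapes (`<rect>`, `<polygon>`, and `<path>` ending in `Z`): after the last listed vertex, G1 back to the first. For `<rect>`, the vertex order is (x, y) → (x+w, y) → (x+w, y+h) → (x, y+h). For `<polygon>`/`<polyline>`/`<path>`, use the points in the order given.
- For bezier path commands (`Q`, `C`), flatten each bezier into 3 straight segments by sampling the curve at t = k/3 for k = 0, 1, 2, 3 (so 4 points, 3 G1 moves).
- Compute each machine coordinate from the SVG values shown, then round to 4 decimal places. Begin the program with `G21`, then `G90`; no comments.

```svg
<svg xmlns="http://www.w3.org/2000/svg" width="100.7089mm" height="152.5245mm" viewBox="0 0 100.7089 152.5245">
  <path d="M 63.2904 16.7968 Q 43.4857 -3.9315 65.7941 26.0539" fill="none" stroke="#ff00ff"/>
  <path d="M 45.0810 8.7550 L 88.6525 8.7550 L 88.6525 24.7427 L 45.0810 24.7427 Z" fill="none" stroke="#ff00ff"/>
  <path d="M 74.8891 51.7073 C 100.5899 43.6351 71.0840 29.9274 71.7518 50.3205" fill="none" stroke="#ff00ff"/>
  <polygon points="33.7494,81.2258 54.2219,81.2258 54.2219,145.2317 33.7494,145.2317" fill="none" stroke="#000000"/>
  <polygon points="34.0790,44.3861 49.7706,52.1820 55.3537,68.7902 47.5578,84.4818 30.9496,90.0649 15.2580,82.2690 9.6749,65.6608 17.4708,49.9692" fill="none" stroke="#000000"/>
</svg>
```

Since the viewBox matches the mm dimensions, user units are millimetres directly. The only transform is the Y-flip y_m = 152.5245 − y_svg.

Shape 1 is a quadratic bezier drawn with `<path>`. Its stroke #ff00ff means cut at S872, F1089. After flipping Y the toolpath is (63.2904,135.7277) → (54.7665,143.9117) → (55.6011,140.8260) → (65.7941,126.4706).

Shape 2 is a rectangle drawn with `<path>`. Its stroke #ff00ff means cut at S872, F1089. After flipping Y the toolpath is (45.0810,143.7695) → (88.6525,143.7695) → (88.6525,127.7818) → (45.0810,127.7818) → (45.0810,143.7695), returning to the start.

Shape 3 is a cubic bezier drawn with `<path>`. Its stroke #ff00ff means cut at S872, F1089. After flipping Y the toolpath is (74.8891,100.8172) → (85.3499,109.2962) → (77.9797,112.7019) → (71.7518,102.2040).

Shape 4 is a rectangle drawn with `<polygon>`. Its stroke #000000 means score at S459, F1615. After flipping Y the toolpath is (33.7494,71.2987) → (54.2219,71.2987) → (54.2219,7.2928) → (33.7494,7.2928) → (33.7494,71.2987), returning to the start.

Shape 5 is a regular polygon drawn with `<polygon>`. Its stroke #000000 means score at S459, F1615. After flipping Y the toolpath is (34.0790,108.1384) → (49.7706,100.3425) → (55.3537,83.7343) → (47.5578,68.0427) → (30.9496,62.4596) → (15.2580,70.2555) → (9.6749,86.8637) → (17.4708,102.5553) → (34.0790,108.1384), returning to the start.

G21
G90
G0 X63.2904 Y135.7277
M3 S872
G1 X54.7665 Y143.9117 F1089
G1 X55.6011 Y140.8260
G1 X65.7941 Y126.4706
M5
G0 X45.0810 Y143.7695
M3 S872
G1 X88.6525 Y143.7695 F1089
G1 X88.6525 Y127.7818
G1 X45.0810 Y127.7818
G1 X45.0810 Y143.7695
M5
G0 X74.8891 Y100.8172
M3 S872
G1 X85.3499 Y109.2962 F1089
G1 X77.9797 Y112.7019
G1 X71.7518 Y102.2040
M5
G0 X33.7494 Y71.2987
M3 S459
G1 X54.2219 Y71.2987 F1615
G1 X54.2219 Y7.2928
G1 X33.7494 Y7.2928
G1 X33.7494 Y71.2987
M5
G0 X34.0790 Y108.1384
M3 S459
G1 X49.7706 Y100.3425 F1615
G1 X55.3537 Y83.7343
G1 X47.5578 Y68.0427
G1 X30.9496 Y62.4596
G1 X15.2580 Y70.2555
G1 X9.6749 Y86.8637
G1 X17.4708 Y102.5553
G1 X34.0790 Y108.1384
M5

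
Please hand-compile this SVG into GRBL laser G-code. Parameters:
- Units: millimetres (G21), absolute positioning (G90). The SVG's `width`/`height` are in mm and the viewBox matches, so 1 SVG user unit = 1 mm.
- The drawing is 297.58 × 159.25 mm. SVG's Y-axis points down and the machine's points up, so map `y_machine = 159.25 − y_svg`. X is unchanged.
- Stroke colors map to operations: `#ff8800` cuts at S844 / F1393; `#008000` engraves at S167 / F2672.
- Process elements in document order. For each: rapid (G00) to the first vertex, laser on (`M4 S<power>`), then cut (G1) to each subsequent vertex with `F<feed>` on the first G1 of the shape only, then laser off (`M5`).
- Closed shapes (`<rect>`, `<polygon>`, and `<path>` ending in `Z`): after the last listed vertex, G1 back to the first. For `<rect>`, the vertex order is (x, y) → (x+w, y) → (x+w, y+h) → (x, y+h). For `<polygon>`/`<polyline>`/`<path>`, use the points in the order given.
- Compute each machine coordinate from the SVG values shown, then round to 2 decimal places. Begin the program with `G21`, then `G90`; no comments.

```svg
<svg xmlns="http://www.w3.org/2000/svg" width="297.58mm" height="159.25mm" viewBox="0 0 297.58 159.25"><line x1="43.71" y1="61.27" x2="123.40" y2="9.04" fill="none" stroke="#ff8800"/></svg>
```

Since the viewBox matches the mm dimensions, user units are millimetres directly. The only transform is the Y-flip y_m = 159.25 − y_svg.

Shape 1 is a line segment drawn with `<line>`. Its stroke #ff8800 means cut at S844, F1393. After flipping Y the toolpath is (43.71,97.98) → (123.40,150.21).

G21
G90
G00 X43.71 Y97.98
M4 S844
G1 X123.40 Y150.21 F1393
M5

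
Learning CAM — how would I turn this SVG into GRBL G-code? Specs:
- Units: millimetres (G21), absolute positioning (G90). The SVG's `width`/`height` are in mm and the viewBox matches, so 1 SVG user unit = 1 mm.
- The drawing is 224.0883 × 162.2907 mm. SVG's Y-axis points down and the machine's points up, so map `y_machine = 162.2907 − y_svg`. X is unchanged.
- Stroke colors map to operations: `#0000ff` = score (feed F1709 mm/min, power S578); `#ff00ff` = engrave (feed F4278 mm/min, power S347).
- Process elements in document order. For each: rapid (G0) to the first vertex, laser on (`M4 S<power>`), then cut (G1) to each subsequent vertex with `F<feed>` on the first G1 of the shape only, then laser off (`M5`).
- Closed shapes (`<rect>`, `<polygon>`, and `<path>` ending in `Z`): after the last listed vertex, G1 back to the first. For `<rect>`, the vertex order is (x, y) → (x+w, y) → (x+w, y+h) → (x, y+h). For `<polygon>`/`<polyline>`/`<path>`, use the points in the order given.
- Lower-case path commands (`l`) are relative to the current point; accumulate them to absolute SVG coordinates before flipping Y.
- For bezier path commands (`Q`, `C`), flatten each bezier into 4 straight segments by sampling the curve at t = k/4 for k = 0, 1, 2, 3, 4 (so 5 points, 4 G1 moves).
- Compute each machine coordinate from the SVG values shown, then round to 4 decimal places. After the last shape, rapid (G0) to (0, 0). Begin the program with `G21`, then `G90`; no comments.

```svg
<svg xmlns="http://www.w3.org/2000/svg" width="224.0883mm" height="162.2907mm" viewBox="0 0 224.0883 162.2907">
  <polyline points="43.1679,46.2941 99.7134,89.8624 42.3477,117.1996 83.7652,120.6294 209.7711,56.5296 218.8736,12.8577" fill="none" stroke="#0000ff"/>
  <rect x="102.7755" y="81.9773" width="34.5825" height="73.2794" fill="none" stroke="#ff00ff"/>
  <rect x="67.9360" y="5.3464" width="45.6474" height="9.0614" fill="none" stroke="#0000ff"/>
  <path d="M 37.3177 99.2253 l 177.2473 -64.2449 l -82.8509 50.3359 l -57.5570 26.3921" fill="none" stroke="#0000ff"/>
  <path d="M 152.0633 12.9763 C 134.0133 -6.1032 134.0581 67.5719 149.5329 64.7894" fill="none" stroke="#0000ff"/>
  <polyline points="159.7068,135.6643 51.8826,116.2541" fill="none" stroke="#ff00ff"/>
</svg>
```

Since the viewBox matches the mm dimensions, user units are millimetres directly. The only transform is the Y-flip y_m = 162.2907 − y_svg.

Shape 1 is a open polyline drawn with `<polyline>`. Its stroke #0000ff means score at S578, F1709. After flipping Y the toolpath is (43.1679,115.9966) → (99.7134,72.4283) → (42.3477,45.0911) → (83.7652,41.6613) → (209.7711,105.7611) → (218.8736,149.4330).

Shape 2 is a rectangle drawn with `<rect>`. Its stroke #ff00ff means engrave at S347, F4278. After flipping Y the toolpath is (102.7755,80.3134) → (137.3580,80.3134) → (137.3580,7.0340) → (102.7755,7.0340) → (102.7755,80.3134), returning to the start.

Shape 3 is a rectangle drawn with `<rect>`. Its stroke #0000ff means score at S578, F1709. After flipping Y the toolpath is (67.9360,156.9443) → (113.5834,156.9443) → (113.5834,147.8829) → (67.9360,147.8829) → (67.9360,156.9443), returning to the start.

Shape 4 is a open polyline drawn with `<path>`. Its stroke #0000ff means score at S578, F1709. After flipping Y the toolpath is (37.3177,63.0654) → (214.5650,127.3103) → (131.7141,76.9744) → (74.1571,50.5823).

Shape 5 is a cubic bezier drawn with `<path>`. Its stroke #0000ff means score at S578, F1709. After flipping Y the toolpath is (152.0633,149.3144) → (141.8769,148.8765) → (138.2263,129.5192) → (140.8616,107.1063) → (149.5329,97.5013).

Shape 6 is a line segment drawn with `<polyline>`. Its stroke #ff00ff means engrave at S347, F4278. After flipping Y the toolpath is (159.7068,26.6264) → (51.8826,46.0366).

G21
G90
G0 X43.1679 Y115.9966
M4 S578
G1 X99.7134 Y72.4283 F1709
G1 X42.3477 Y45.0911
G1 X83.7652 Y41.6613
G1 X209.7711 Y105.7611
G1 X218.8736 Y149.4330
M5
G0 X102.7755 Y80.3134
M4 S347
G1 X137.3580 Y80.3134 F4278
G1 X137.3580 Y7.0340
G1 X102.7755 Y7.0340
G1 X102.7755 Y80.3134
M5
G0 X67.9360 Y156.9443
M4 S578
G1 X113.5834 Y156.9443 F1709
G1 X113.5834 Y147.8829
G1 X67.9360 Y147.8829
G1 X67.9360 Y156.9443
M5
G0 X37.3177 Y63.0654
M4 S578
G1 X214.5650 Y127.3103 F1709
G1 X131.7141 Y76.9744
G1 X74.1571 Y50.5823
M5
G0 X152.0633 Y149.3144
M4 S578
G1 X141.8769 Y148.8765 F1709
G1 X138.2263 Y129.5192
G1 X140.8616 Y107.1063
G1 X149.5329 Y97.5013
M5
G0 X159.7068 Y26.6264
M4 S347
G1 X51.8826 Y46.0366 F4278
M5
G0 X0.0000 Y0.0000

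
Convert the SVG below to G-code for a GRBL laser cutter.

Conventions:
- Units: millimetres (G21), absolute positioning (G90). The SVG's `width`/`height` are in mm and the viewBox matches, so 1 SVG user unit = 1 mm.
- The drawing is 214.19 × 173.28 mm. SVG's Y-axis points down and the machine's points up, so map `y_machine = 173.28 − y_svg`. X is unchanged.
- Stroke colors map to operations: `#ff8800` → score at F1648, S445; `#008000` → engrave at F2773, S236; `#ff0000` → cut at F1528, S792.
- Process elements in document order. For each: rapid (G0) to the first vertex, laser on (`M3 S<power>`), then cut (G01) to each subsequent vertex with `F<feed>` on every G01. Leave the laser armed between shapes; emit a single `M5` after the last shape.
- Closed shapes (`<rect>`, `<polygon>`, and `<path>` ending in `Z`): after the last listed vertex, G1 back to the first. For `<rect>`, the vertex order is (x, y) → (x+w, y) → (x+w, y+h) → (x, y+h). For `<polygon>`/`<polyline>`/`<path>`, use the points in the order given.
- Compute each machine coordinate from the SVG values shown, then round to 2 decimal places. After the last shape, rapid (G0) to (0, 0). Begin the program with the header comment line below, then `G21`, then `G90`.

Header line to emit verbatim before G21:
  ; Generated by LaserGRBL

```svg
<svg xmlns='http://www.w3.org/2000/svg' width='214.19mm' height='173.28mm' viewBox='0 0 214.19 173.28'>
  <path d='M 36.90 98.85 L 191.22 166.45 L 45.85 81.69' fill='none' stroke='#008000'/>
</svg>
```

; Generated by LaserGRBL
G21
G90
G0 X36.90 Y74.43
M3 S236
G01 X191.22 Y6.83 F2773
G01 X45.85 Y91.59 F2773
M5
G0 X0.00 Y0.00

viewBox `0 0 214.19 173.28` with mm width/height → 1 unit = 1 mm. Flip: y_m = 173.28 − y_svg.

**Shape 1** — `<path>` open polyline, stroke `#008000` → engrave (S236, F2773). Machine vertices: (36.90,74.43) → (191.22,6.83) → (45.85,91.59). Open path.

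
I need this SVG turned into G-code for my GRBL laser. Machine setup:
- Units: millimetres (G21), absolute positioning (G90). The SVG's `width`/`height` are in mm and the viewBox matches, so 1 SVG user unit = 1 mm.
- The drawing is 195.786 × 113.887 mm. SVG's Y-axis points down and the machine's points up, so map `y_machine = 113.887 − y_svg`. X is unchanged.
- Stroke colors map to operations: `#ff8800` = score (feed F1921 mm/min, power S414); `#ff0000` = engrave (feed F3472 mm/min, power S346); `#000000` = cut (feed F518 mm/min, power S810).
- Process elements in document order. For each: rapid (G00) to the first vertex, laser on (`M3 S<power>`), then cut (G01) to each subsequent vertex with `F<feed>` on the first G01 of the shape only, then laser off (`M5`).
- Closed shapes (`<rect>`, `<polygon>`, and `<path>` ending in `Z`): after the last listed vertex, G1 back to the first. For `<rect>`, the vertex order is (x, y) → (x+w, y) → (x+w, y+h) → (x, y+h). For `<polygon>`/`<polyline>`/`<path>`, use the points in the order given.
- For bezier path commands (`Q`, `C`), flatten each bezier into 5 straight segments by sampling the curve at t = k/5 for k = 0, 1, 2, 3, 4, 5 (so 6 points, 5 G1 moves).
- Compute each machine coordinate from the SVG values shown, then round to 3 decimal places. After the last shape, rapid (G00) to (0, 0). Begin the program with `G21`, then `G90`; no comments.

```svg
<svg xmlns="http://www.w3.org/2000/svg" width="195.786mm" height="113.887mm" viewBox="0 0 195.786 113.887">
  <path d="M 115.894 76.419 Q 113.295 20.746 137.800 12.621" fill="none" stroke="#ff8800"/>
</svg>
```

1 u = 1 mm; y_m = 113.887 − y.

[1] `<path>` quadratic bezier, #ff8800→score S414 F1921: (115.894,37.468) → (115.939,57.835) → (118.151,74.399) → (122.533,87.158) → (129.082,96.114) → (137.800,101.266)

G21
G90
G00 X115.894 Y37.468
M3 S414
G01 X115.939 Y57.835 F1921
G01 X118.151 Y74.399
G01 X122.533 Y87.158
G01 X129.082 Y96.114
G01 X137.800 Y101.266
M5
G00 X0.000 Y0.000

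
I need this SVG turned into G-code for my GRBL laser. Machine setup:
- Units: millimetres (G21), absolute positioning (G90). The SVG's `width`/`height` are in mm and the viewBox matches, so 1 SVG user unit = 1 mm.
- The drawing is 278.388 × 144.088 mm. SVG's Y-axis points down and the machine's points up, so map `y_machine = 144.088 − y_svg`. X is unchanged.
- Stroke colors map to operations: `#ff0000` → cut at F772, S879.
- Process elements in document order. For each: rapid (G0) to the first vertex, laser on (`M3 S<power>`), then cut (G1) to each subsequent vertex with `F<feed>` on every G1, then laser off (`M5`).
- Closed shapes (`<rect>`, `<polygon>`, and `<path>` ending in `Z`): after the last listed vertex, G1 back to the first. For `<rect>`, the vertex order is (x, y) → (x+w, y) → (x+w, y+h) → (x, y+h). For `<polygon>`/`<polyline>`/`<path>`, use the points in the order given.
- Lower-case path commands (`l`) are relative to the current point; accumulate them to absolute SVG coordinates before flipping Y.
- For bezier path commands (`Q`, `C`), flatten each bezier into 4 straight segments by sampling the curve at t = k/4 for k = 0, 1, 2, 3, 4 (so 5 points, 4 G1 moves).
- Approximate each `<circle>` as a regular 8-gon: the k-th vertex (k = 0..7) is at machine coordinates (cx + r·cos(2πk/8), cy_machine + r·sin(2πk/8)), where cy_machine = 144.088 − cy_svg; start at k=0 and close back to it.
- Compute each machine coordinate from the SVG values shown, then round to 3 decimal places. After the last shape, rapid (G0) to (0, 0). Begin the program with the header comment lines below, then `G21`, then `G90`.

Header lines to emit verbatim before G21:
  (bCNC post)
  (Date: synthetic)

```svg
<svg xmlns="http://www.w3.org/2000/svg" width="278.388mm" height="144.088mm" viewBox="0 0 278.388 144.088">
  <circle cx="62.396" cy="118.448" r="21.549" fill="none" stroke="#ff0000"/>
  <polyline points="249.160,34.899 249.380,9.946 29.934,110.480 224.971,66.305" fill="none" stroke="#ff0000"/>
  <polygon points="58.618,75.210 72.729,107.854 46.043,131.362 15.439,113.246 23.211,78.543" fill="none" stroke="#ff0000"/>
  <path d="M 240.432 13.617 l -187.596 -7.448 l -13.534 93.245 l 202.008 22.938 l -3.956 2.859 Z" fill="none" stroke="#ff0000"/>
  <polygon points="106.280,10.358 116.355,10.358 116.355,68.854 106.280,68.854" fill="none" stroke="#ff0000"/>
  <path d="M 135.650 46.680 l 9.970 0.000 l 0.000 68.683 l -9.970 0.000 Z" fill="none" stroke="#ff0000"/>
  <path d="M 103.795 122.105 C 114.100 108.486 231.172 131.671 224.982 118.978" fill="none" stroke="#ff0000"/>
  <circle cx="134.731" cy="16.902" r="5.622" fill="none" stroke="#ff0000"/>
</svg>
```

(bCNC post)
(Date: synthetic)
G21
G90
G0 X83.945 Y25.640
M3 S879
G1 X77.633 Y40.877 F772
G1 X62.396 Y47.189 F772
G1 X47.159 Y40.877 F772
G1 X40.847 Y25.640 F772
G1 X47.159 Y10.403 F772
G1 X62.396 Y4.091 F772
G1 X77.633 Y10.403 F772
G1 X83.945 Y25.640 F772
M5
G0 X249.160 Y109.189
M3 S879
G1 X249.380 Y134.142 F772
G1 X29.934 Y33.608 F772
G1 X224.971 Y77.783 F772
M5
G0 X58.618 Y68.878
M3 S879
G1 X72.729 Y36.234 F772
G1 X46.043 Y12.726 F772
G1 X15.439 Y30.842 F772
G1 X23.211 Y65.545 F772
G1 X58.618 Y68.878 F772
M5
G0 X240.432 Y130.471
M3 S879
G1 X52.836 Y137.919 F772
G1 X39.302 Y44.674 F772
G1 X241.310 Y21.736 F772
G1 X237.354 Y18.877 F772
G1 X240.432 Y130.471 F772
M5
G0 X106.280 Y133.730
M3 S879
G1 X116.355 Y133.730 F772
G1 X116.355 Y75.234 F772
G1 X106.280 Y75.234 F772
G1 X106.280 Y133.730 F772
M5
G0 X135.650 Y97.408
M3 S879
G1 X145.620 Y97.408 F772
G1 X145.620 Y28.725 F772
G1 X135.650 Y28.725 F772
G1 X135.650 Y97.408 F772
M5
G0 X103.795 Y21.983
M3 S879
G1 X127.948 Y26.432 F772
G1 X170.574 Y23.894 F772
G1 X210.107 Y21.182 F772
G1 X224.982 Y25.110 F772
M5
G0 X140.353 Y127.186
M3 S879
G1 X138.706 Y131.161 F772
G1 X134.731 Y132.808 F772
G1 X130.756 Y131.161 F772
G1 X129.109 Y127.186 F772
G1 X130.756 Y123.211 F772
G1 X134.731 Y121.564 F772
G1 X138.706 Y123.211 F772
G1 X140.353 Y127.186 F772
M5
G0 X0.000 Y0.000

viewBox `0 0 278.388 144.088` with mm width/height → 1 unit = 1 mm. Flip: y_m = 144.088 − y_svg.

**Shape 1** — `<circle>` circle, stroke `#ff0000` → cut (S879, F772). Machine vertices: (83.945,25.640) → (77.633,40.877) → (62.396,47.189) → (47.159,40.877) → (40.847,25.640) → (47.159,10.403) → (62.396,4.091) → (77.633,10.403) → (83.945,25.640). Closed: final G1 returns to the first vertex.

**Shape 2** — `<polyline>` open polyline, stroke `#ff0000` → cut (S879, F772). Machine vertices: (249.160,109.189) → (249.380,134.142) → (29.934,33.608) → (224.971,77.783). Open path.

**Shape 3** — `<polygon>` regular polygon, stroke `#ff0000` → cut (S879, F772). Machine vertices: (58.618,68.878) → (72.729,36.234) → (46.043,12.726) → (15.439,30.842) → (23.211,65.545) → (58.618,68.878). Closed: final G1 returns to the first vertex.

**Shape 4** — `<path>` closed polygon, stroke `#ff0000` → cut (S879, F772). Machine vertices: (240.432,130.471) → (52.836,137.919) → (39.302,44.674) → (241.310,21.736) → (237.354,18.877) → (240.432,130.471). Closed: final G1 returns to the first vertex.

**Shape 5** — `<polygon>` rectangle, stroke `#ff0000` → cut (S879, F772). Machine vertices: (106.280,133.730) → (116.355,133.730) → (116.355,75.234) → (106.280,75.234) → (106.280,133.730). Closed: final G1 returns to the first vertex.

**Shape 6** — `<path>` rectangle, stroke `#ff0000` → cut (S879, F772). Machine vertices: (135.650,97.408) → (145.620,97.408) → (145.620,28.725) → (135.650,28.725) → (135.650,97.408). Closed: final G1 returns to the first vertex.

**Shape 7** — `<path>` cubic bezier, stroke `#ff0000` → cut (S879, F772). Control points (SVG): P0=(103.795,122.105), P1=(114.100,108.486), P2=(231.172,131.671), P3=(224.982,118.978); sampled at t=k/4. Machine vertices: (103.795,21.983) → (127.948,26.432) → (170.574,23.894) → (210.107,21.182) → (224.982,25.110). Open path.

**Shape 8** — `<circle>` circle, stroke `#ff0000` → cut (S879, F772). Machine vertices: (140.353,127.186) → (138.706,131.161) → (134.731,132.808) → (130.756,131.161) → (129.109,127.186) → (130.756,123.211) → (134.731,121.564) → (138.706,123.211) → (140.353,127.186). Closed: final G1 returns to the first vertex.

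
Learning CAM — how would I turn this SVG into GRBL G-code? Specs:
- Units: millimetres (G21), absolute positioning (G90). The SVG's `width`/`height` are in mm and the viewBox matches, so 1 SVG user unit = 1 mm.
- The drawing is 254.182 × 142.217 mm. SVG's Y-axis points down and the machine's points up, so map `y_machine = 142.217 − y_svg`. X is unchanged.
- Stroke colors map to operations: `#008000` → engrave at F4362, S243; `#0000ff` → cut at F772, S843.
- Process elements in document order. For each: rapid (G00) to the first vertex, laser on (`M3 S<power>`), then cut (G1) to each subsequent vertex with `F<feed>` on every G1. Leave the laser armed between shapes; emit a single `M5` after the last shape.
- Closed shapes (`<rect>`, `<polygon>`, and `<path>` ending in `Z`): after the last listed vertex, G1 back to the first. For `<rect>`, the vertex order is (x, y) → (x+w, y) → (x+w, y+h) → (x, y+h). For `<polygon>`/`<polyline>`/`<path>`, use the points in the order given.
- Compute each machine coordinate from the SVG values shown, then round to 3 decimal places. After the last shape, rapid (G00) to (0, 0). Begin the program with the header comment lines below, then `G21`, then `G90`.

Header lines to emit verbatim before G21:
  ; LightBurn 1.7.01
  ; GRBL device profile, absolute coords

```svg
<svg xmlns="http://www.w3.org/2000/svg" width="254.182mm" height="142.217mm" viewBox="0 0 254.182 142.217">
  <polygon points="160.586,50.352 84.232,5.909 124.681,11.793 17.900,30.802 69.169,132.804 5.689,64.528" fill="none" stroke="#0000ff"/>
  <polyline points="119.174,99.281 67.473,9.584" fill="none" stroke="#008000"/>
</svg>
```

viewBox `0 0 254.182 142.217` with mm width/height → 1 unit = 1 mm. Flip: y_m = 142.217 − y_svg.

**Shape 1** — `<polygon>` closed polygon, stroke `#0000ff` → cut (S843, F772). Machine vertices: (160.586,91.865) → (84.232,136.308) → (124.681,130.424) → (17.900,111.415) → (69.169,9.413) → (5.689,77.689) → (160.586,91.865). Closed: final G1 returns to the first vertex.

**Shape 2** — `<polyline>` line segment, stroke `#008000` → engrave (S243, F4362). Machine vertices: (119.174,42.936) → (67.473,132.633). Open path.

; LightBurn 1.7.01
; GRBL device profile, absolute coords
G21
G90
G00 X160.586 Y91.865
M3 S843
G1 X84.232 Y136.308 F772
G1 X124.681 Y130.424 F772
G1 X17.900 Y111.415 F772
G1 X69.169 Y9.413 F772
G1 X5.689 Y77.689 F772
G1 X160.586 Y91.865 F772
G00 X119.174 Y42.936
M3 S243
G1 X67.473 Y132.633 F4362
M5
G00 X0.000 Y0.000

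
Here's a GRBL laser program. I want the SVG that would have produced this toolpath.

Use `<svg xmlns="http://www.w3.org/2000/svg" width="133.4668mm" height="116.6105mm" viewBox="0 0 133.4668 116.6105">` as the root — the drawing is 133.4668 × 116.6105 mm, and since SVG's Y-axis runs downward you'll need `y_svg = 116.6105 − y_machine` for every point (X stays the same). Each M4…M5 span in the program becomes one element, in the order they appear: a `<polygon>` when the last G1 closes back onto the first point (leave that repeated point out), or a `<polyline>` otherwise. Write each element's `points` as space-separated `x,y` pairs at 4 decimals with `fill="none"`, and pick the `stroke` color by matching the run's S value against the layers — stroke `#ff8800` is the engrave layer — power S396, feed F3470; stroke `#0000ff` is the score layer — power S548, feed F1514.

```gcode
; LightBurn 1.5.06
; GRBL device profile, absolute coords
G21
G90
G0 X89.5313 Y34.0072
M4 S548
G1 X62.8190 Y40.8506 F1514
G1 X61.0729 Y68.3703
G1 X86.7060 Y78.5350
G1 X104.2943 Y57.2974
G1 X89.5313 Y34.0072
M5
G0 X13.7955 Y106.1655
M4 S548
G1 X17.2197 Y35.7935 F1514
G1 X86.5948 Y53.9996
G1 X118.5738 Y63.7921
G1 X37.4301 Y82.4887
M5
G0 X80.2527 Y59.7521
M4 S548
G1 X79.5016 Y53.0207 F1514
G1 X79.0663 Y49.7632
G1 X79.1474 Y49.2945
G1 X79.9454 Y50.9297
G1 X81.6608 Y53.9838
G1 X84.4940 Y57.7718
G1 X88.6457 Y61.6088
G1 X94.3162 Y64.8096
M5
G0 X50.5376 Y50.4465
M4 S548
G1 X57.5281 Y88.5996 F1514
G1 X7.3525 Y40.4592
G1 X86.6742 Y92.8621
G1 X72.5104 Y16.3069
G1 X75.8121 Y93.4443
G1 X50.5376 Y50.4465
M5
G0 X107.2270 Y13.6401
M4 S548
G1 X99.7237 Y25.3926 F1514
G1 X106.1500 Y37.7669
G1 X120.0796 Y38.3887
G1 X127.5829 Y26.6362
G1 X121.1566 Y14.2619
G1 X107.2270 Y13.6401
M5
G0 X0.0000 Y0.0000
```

<svg xmlns="http://www.w3.org/2000/svg" width="133.4668mm" height="116.6105mm" viewBox="0 0 133.4668 116.6105">
  <polygon points="89.5313,82.6033 62.8190,75.7599 61.0729,48.2402 86.7060,38.0755 104.2943,59.3131" fill="none" stroke="#0000ff"/>
  <polyline points="13.7955,10.4450 17.2197,80.8170 86.5948,62.6109 118.5738,52.8184 37.4301,34.1218" fill="none" stroke="#0000ff"/>
  <polyline points="80.2527,56.8584 79.5016,63.5898 79.0663,66.8473 79.1474,67.3160 79.9454,65.6808 81.6608,62.6267 84.4940,58.8387 88.6457,55.0017 94.3162,51.8009" fill="none" stroke="#0000ff"/>
  <polygon points="50.5376,66.1640 57.5281,28.0109 7.3525,76.1513 86.6742,23.7484 72.5104,100.3036 75.8121,23.1662" fill="none" stroke="#0000ff"/>
  <polygon points="107.2270,102.9704 99.7237,91.2179 106.1500,78.8436 120.0796,78.2218 127.5829,89.9743 121.1566,102.3486" fill="none" stroke="#0000ff"/>
</svg>

Machine Y-up, SVG Y-down with viewBox height 116.6105, so y_svg = 116.6105 − y_machine; X carries over. Every run uses S548, so all elements get stroke `#0000ff` (score).

Run 1: The run returns to its start, so emit a `<polygon>` with points (Y-flipped): 89.5313,82.6033 62.8190,75.7599 61.0729,48.2402 86.7060,38.0755 104.2943,59.3131.

Run 2: The run is open, so emit a `<polyline>` with points (Y-flipped): 13.7955,10.4450 17.2197,80.8170 86.5948,62.6109 118.5738,52.8184 37.4301,34.1218.

Run 3: The run is open, so emit a `<polyline>` with points (Y-flipped): 80.2527,56.8584 79.5016,63.5898 79.0663,66.8473 79.1474,67.3160 79.9454,65.6808 81.6608,62.6267 84.4940,58.8387 88.6457,55.0017 94.3162,51.8009.

Run 4: The run returns to its start, so emit a `<polygon>` with points (Y-flipped): 50.5376,66.1640 57.5281,28.0109 7.3525,76.1513 86.6742,23.7484 72.5104,100.3036 75.8121,23.1662.

Run 5: The run returns to its start, so emit a `<polygon>` with points (Y-flipped): 107.2270,102.9704 99.7237,91.2179 106.1500,78.8436 120.0796,78.2218 127.5829,89.9743 121.1566,102.3486.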